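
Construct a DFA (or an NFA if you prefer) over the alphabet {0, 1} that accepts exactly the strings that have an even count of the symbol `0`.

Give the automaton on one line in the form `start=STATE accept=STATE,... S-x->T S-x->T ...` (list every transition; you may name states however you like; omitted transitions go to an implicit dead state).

The only thing that matters is how many `0`s have appeared, reduced mod 2. Use one state per residue: s0 for 0, …, s1 for 1. Reading `0` moves to the next residue; anything else stays put. s0 is accepting.
A 2-state machine:
        0   1  
>* s0   s1  s0 
   s1   s0  s1 
(> = start, * = accepting)

start=s0 accept=s0 s0-0->s1 s0-1->s0 s1-0->s0 s1-1->s1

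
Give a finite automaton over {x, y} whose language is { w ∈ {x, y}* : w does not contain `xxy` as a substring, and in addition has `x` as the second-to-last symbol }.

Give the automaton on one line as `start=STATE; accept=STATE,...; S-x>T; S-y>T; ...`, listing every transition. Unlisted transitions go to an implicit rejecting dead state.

start=S0; accept=S3,S4; S0-x>S1; S0-y>S2; S1-x>S3; S1-y>S4; S2-x>S5; S2-y>S6; S3-x>S3; S3-y>S7; S4-x>S5; S4-y>S6; S5-x>S3; S5-y>S4; S6-x>S5; S6-y>S6; S7-x>S8; S7-y>S9; S8-x>S10; S8-y>S7; S9-x>S8; S9-y>S9; S10-x>S10; S10-y>S7

Run two small machines in parallel and take their product. The first has 4 states tracking partial matches of the forbidden pattern `xxy`; the second has 7 states tracking the last 2 symbols read. A product state is a pair (one from each), accepting exactly when both do.
11 states suffice.
          x    y  
>  S0     S1   S2 
   S1     S3   S4 
   S2     S5   S6 
 * S3     S3   S7 
 * S4     S5   S6 
   S5     S3   S4 
   S6     S5   S6 
   S7     S8   S9 
   S8    S10   S7 
   S9     S8   S9 
   S10   S10   S7 
(> = start, * = accepting)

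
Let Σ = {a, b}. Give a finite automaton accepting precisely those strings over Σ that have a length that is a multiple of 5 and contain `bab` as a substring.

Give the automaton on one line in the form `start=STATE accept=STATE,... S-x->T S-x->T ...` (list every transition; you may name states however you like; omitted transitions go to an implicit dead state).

start=S0 accept=S16 S0-a->S1 S0-b->S2 S1-a->S3 S1-b->S4 S2-a->S5 S2-b->S4 S3-a->S6 S3-b->S7 S4-a->S8 S4-b->S7 S5-a->S6 S5-b->S9 S6-a->S10 S6-b->S11 S7-a->S12 S7-b->S11 S8-a->S10 S8-b->S13 S9-a->S13 S9-b->S13 S10-a->S0 S10-b->S14 S11-a->S15 S11-b->S14 S12-a->S0 S12-b->S16 S13-a->S16 S13-b->S16 S14-a->S17 S14-b->S2 S15-a->S1 S15-b->S18 S16-a->S18 S16-b->S18 S17-a->S3 S17-b->S19 S18-a->S19 S18-b->S19 S19-a->S9 S19-b->S9

Handle the two conditions separately and then intersect. The first has 5 states tracking the input length modulo 5; the second has 4 states tracking whether and how much of `bab` has been seen. A product state is a pair (one from each), accepting exactly when both do.
          a    b  
>  S0     S1   S2 
   S1     S3   S4 
   S2     S5   S4 
   S3     S6   S7 
   S4     S8   S7 
   S5     S6   S9 
   S6    S10  S11 
   S7    S12  S11 
   S8    S10  S13 
   S9    S13  S13 
   S10    S0  S14 
   S11   S15  S14 
   S12    S0  S16 
   S13   S16  S16 
   S14   S17   S2 
   S15    S1  S18 
 * S16   S18  S18 
   S17    S3  S19 
   S18   S19  S19 
   S19    S9   S9 
(> = start, * = accepting)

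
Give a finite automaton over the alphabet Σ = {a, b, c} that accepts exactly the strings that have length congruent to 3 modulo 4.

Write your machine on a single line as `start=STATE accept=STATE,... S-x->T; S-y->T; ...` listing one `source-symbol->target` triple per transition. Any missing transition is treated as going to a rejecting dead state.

start=q0; accept=q3; q0-a->q1; q0-b->q1; q0-c->q1; q1-a->q2; q1-b->q2; q1-c->q2; q2-a->q3; q2-b->q3; q2-c->q3; q3-a->q0; q3-b->q0; q3-c->q0

Count input length modulo 4: every symbol advances one step around the cycle q0 → q1 → q2 → q3 → q0. Accept at q3.
4 states suffice.
        a   b   c  
>  q0   q1  q1  q1 
   q1   q2  q2  q2 
   q2   q3  q3  q3 
 * q3   q0  q0  q0 
(> = start, * = accepting)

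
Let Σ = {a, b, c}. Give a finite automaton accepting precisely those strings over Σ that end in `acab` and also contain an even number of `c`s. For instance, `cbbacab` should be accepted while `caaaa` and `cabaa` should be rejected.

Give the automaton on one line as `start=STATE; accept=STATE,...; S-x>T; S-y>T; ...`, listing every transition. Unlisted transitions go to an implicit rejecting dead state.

start=s0; accept=s5; s0-a>s0; s0-b>s0; s0-c>s1; s1-a>s2; s1-b>s1; s1-c>s0; s2-a>s2; s2-b>s1; s2-c>s3; s3-a>s4; s3-b>s0; s3-c>s1; s4-a>s0; s4-b>s5; s4-c>s1; s5-a>s0; s5-b>s0; s5-c>s1

Handle the two conditions separately and then intersect. One (5 states) tracks how much of the suffix `acab` has currently been matched; the other (2 states) tracks the count of `c`s modulo 2. Each combined state is a pair, one component from each; accept when both components accept. Equivalent product states are then merged.
6 states suffice.
        a   b   c  
>  s0   s0  s0  s1 
   s1   s2  s1  s0 
   s2   s2  s1  s3 
   s3   s4  s0  s1 
   s4   s0  s5  s1 
 * s5   s0  s0  s1 
(> = start, * = accepting)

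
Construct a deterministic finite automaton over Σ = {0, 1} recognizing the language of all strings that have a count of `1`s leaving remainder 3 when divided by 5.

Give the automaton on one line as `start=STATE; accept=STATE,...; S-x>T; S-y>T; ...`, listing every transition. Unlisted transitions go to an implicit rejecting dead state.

start=q0; accept=q3; q0-0>q0; q0-1>q1; q1-0>q1; q1-1>q2; q2-0>q2; q2-1>q3; q3-0>q3; q3-1>q4; q4-0>q4; q4-1>q0

Keep the running count of `1`s modulo 5: each `1` advances along the cycle q0 → q1 → q2 → q3 → q4 → q0 while other symbols loop. Accept at q3.
With 5 states:
        0   1  
>  q0   q0  q1 
   q1   q1  q2 
   q2   q2  q3 
 * q3   q3  q4 
   q4   q4  q0 
(> = start, * = accepting)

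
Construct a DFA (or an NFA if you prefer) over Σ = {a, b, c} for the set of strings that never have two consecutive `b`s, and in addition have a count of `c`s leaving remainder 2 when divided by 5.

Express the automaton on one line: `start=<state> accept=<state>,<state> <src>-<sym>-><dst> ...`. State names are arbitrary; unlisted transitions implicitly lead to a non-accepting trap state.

Build one automaton per condition and run them in lockstep. The first has 3 states tracking partial matches of the forbidden pattern `bb`; the second has 5 states tracking the count of `c`s modulo 5. A product state is a pair (one from each), accepting exactly when both do. After merging equivalent states the machine shrinks.
          a    b    c  
>  q0     q0   q1   q2 
   q1     q0   q3   q2 
   q2     q2   q4   q5 
   q3     q3   q3   q3 
   q4     q2   q3   q5 
 * q5     q5   q6   q7 
 * q6     q5   q3   q7 
   q7     q7   q8   q9 
   q8     q7   q3   q9 
   q9     q9  q10   q0 
   q10    q9   q3   q0 
(> = start, * = accepting)

start=q0 accept=q5,q6 q0-a->q0 q0-b->q1 q0-c->q2 q1-a->q0 q1-b->q3 q1-c->q2 q2-a->q2 q2-b->q4 q2-c->q5 q3-a->q3 q3-b->q3 q3-c->q3 q4-a->q2 q4-b->q3 q4-c->q5 q5-a->q5 q5-b->q6 q5-c->q7 q6-a->q5 q6-b->q3 q6-c->q7 q7-a->q7 q7-b->q8 q7-c->q9 q8-a->q7 q8-b->q3 q8-c->q9 q9-a->q9 q9-b->q10 q9-c->q0 q10-a->q9 q10-b->q3 q10-c->q0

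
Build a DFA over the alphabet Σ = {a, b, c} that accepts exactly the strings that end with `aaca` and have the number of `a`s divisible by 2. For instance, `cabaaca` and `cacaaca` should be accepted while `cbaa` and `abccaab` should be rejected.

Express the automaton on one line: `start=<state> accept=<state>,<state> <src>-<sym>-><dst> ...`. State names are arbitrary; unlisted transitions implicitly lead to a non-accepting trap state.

start=S0 accept=S9 S0-a->S1 S0-b->S0 S0-c->S0 S1-a->S2 S1-b->S3 S1-c->S3 S2-a->S4 S2-b->S0 S2-c->S5 S3-a->S6 S3-b->S3 S3-c->S3 S4-a->S2 S4-b->S3 S4-c->S7 S5-a->S8 S5-b->S0 S5-c->S0 S6-a->S4 S6-b->S0 S6-c->S0 S7-a->S9 S7-b->S3 S7-c->S3 S8-a->S2 S8-b->S3 S8-c->S3 S9-a->S4 S9-b->S0 S9-c->S0

Run two small machines in parallel and take their product. One (5 states) tracks how much of the suffix `aaca` has currently been matched; the other (2 states) tracks the count of `a`s modulo 2. Each combined state is a pair, one component from each; accept when both components accept.
With 10 states:
        a   b   c  
>  S0   S1  S0  S0 
   S1   S2  S3  S3 
   S2   S4  S0  S5 
   S3   S6  S3  S3 
   S4   S2  S3  S7 
   S5   S8  S0  S0 
   S6   S4  S0  S0 
   S7   S9  S3  S3 
   S8   S2  S3  S3 
 * S9   S4  S0  S0 
(> = start, * = accepting)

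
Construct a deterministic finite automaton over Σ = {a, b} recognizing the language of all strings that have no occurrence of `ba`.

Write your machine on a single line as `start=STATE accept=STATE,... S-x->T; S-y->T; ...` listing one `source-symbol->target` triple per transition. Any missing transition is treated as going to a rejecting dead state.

This is the complement of 'contains `ba`'. Use the same substring-matching states — q0 through q2 holding how much of `ba` has just been matched — but flip the accepting set: everything except the trap q2 accepts.
With 3 states:
        a   b  
>* q0   q0  q1 
 * q1   q2  q1 
   q2   q2  q2 
(> = start, * = accepting)

start=q0; accept=q0,q1; q0-a->q0; q0-b->q1; q1-a->q2; q1-b->q1; q2-a->q2; q2-b->q2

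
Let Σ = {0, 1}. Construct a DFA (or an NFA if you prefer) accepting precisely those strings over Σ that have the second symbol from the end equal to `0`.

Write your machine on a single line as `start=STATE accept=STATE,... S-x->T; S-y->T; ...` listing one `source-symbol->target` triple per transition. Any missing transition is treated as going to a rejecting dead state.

start=S0; accept=S3,S4; S0-0->S1; S0-1->S2; S1-0->S3; S1-1->S4; S2-0->S5; S2-1->S6; S3-0->S3; S3-1->S4; S4-0->S5; S4-1->S6; S5-0->S3; S5-1->S4; S6-0->S5; S6-1->S6

Because acceptance depends on a position counted from the end, the machine has to buffer the most recent 2 symbols. Make each state the string of the last up-to-2 symbols read; on input `x` shift the window left and append `x`. Accept when the buffered window has length 2 and begins with `0`.
7 states suffice.
        0   1  
>  S0   S1  S2 
   S1   S3  S4 
   S2   S5  S6 
 * S3   S3  S4 
 * S4   S5  S6 
   S5   S3  S4 
   S6   S5  S6 
(> = start, * = accepting)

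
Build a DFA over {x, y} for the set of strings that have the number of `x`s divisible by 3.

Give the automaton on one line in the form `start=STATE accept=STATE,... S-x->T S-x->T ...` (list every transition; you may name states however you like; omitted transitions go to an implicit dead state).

The only thing that matters is how many `x`s have appeared, reduced mod 3. Use one state per residue: q0 for 0, …, q2 for 2. Reading `x` moves to the next residue; anything else stays put. q0 is accepting.
A 3-state machine:
        x   y  
>* q0   q1  q0 
   q1   q2  q1 
   q2   q0  q2 
(> = start, * = accepting)

start=q0 accept=q0 q0-x->q1 q0-y->q0 q1-x->q2 q1-y->q1 q2-x->q0 q2-y->q2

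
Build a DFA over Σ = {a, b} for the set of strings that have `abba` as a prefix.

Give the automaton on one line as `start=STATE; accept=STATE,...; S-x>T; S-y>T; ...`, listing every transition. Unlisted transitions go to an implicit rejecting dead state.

start=q0; accept=q4; q0-a>q1; q0-b>q5; q1-a>q5; q1-b>q2; q2-a>q5; q2-b>q3; q3-a>q4; q3-b>q5; q4-a>q4; q4-b>q4; q5-a>q5; q5-b>q5

Check the first 4 symbols one by one: q0 through q3 record how many have matched `abba` so far; any wrong symbol goes to the dead state q5. After all 4 match we enter the accepting sink q4.
With 6 states:
        a   b  
>  q0   q1  q5 
   q1   q5  q2 
   q2   q5  q3 
   q3   q4  q5 
 * q4   q4  q4 
   q5   q5  q5 
(> = start, * = accepting)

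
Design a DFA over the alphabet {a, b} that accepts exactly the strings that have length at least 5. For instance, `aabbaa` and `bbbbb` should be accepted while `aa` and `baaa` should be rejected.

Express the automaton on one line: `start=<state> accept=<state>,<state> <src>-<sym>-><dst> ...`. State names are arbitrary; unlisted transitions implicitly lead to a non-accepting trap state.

start=q0 accept=q5,q6 q0-a->q1 q0-b->q1 q1-a->q2 q1-b->q2 q2-a->q3 q2-b->q3 q3-a->q4 q3-b->q4 q4-a->q5 q4-b->q5 q5-a->q6 q5-b->q6 q6-a->q6 q6-b->q6

We only need to distinguish lengths 0, 1, …, 5, and '>5'. Chain q0 → q1 → q2 → q3 → q4 → q5 → q6 on every symbol, with q6 looping. Accepting states: {q5, q6}.
7 states suffice.
        a   b  
>  q0   q1  q1 
   q1   q2  q2 
   q2   q3  q3 
   q3   q4  q4 
   q4   q5  q5 
 * q5   q6  q6 
 * q6   q6  q6 
(> = start, * = accepting)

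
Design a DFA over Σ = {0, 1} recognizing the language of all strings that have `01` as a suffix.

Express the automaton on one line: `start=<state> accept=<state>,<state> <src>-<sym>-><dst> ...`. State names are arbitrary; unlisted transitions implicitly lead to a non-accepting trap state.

Let each state record the length of the longest suffix of the input read so far that is also a prefix of `01`. q1 means the last symbol is `0`; q2 means the last 2 symbols are `01`. Accept only at q2, where the string currently ends in `01`.
With 3 states:
        0   1  
>  q0   q1  q0 
   q1   q1  q2 
 * q2   q1  q0 
(> = start, * = accepting)

start=q0 accept=q2 q0-0->q1 q0-1->q0 q1-0->q1 q1-1->q2 q2-0->q1 q2-1->q0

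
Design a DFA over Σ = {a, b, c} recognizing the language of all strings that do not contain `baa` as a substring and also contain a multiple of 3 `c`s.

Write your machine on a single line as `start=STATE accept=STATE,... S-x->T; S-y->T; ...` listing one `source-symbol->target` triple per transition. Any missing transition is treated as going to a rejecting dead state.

start=q0; accept=q0,q1,q3; q0-a->q0; q0-b->q1; q0-c->q2; q1-a->q3; q1-b->q1; q1-c->q2; q2-a->q2; q2-b->q4; q2-c->q5; q3-a->q6; q3-b->q1; q3-c->q2; q4-a->q7; q4-b->q4; q4-c->q5; q5-a->q5; q5-b->q8; q5-c->q0; q6-a->q6; q6-b->q6; q6-c->q6; q7-a->q6; q7-b->q4; q7-c->q5; q8-a->q9; q8-b->q8; q8-c->q0; q9-a->q6; q9-b->q8; q9-c->q0

Run two small machines in parallel and take their product. The first has 4 states tracking partial matches of the forbidden pattern `baa`; the second has 3 states tracking the count of `c`s modulo 3. A product state is a pair (one from each), accepting exactly when both do. After merging equivalent states the machine shrinks.
A 10-state machine:
        a   b   c  
>* q0   q0  q1  q2 
 * q1   q3  q1  q2 
   q2   q2  q4  q5 
 * q3   q6  q1  q2 
   q4   q7  q4  q5 
   q5   q5  q8  q0 
   q6   q6  q6  q6 
   q7   q6  q4  q5 
   q8   q9  q8  q0 
   q9   q6  q8  q0 
(> = start, * = accepting)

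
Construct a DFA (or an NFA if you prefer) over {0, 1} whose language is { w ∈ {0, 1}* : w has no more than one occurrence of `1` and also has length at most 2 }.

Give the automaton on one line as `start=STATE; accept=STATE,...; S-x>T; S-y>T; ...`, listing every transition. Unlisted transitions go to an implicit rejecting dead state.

Handle the two conditions separately and then intersect. The first has 3 states tracking the count of `1`s, saturating at 2; the second has 4 states tracking the input length, saturating at 3. A product state is a pair (one from each), accepting exactly when both do.
With 9 states:
        0   1  
>* s0   s1  s2 
 * s1   s3  s4 
 * s2   s4  s5 
 * s3   s6  s7 
 * s4   s7  s8 
   s5   s8  s8 
   s6   s6  s7 
   s7   s7  s8 
   s8   s8  s8 
(> = start, * = accepting)

start=s0; accept=s0,s1,s2,s3,s4; s0-0>s1; s0-1>s2; s1-0>s3; s1-1>s4; s2-0>s4; s2-1>s5; s3-0>s6; s3-1>s7; s4-0>s7; s4-1>s8; s5-0>s8; s5-1>s8; s6-0>s6; s6-1>s7; s7-0>s7; s7-1>s8; s8-0>s8; s8-1>s8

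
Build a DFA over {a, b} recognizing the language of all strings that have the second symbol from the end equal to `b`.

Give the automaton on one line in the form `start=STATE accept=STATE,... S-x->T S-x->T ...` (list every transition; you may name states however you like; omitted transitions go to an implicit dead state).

start=s0 accept=s5,s6 s0-a->s1 s0-b->s2 s1-a->s3 s1-b->s4 s2-a->s5 s2-b->s6 s3-a->s3 s3-b->s4 s4-a->s5 s4-b->s6 s5-a->s3 s5-b->s4 s6-a->s5 s6-b->s6

Because acceptance depends on a position counted from the end, the machine has to buffer the most recent 2 symbols. Make each state the string of the last up-to-2 symbols read; on input `x` shift the window left and append `x`. Accept when the buffered window has length 2 and begins with `b`.
7 states suffice.
        a   b  
>  s0   s1  s2 
   s1   s3  s4 
   s2   s5  s6 
   s3   s3  s4 
   s4   s5  s6 
 * s5   s3  s4 
 * s6   s5  s6 
(> = start, * = accepting)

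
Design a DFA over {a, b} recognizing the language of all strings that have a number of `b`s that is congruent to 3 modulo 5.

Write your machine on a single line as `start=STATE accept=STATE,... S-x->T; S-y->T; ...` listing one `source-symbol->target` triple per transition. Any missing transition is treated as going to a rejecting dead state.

The only thing that matters is how many `b`s have appeared, reduced mod 5. Use one state per residue: q0 for 0, …, q4 for 4. Reading `b` moves to the next residue; anything else stays put. q3 is accepting.
5 states suffice.
        a   b  
>  q0   q0  q1 
   q1   q1  q2 
   q2   q2  q3 
 * q3   q3  q4 
   q4   q4  q0 
(> = start, * = accepting)

start=q0; accept=q3; q0-a->q0; q0-b->q1; q1-a->q1; q1-b->q2; q2-a->q2; q2-b->q3; q3-a->q3; q3-b->q4; q4-a->q4; q4-b->q0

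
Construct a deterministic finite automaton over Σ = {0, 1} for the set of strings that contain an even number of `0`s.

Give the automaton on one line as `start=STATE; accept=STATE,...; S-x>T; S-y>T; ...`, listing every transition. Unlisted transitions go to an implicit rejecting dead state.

The only thing that matters is how many `0`s have appeared, reduced mod 2. Use one state per residue: S0 for 0, …, S1 for 1. Reading `0` moves to the next residue; anything else stays put. S0 is accepting.
        0   1  
>* S0   S1  S0 
   S1   S0  S1 
(> = start, * = accepting)

start=S0; accept=S0; S0-0>S1; S0-1>S0; S1-0>S0; S1-1>S1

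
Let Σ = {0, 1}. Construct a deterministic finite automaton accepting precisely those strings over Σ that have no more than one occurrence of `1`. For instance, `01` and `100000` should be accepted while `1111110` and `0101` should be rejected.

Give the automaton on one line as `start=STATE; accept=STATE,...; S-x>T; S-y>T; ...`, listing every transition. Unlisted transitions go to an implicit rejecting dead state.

start=q0; accept=q0,q1; q0-0>q0; q0-1>q1; q1-0>q1; q1-1>q2; q2-0>q2; q2-1>q2

Count `1`s, saturating at 2: state q0 means no `1` yet, q1 means one `1` seen, q2 means more than one. Each `1` increments (capped at q2); other symbols loop. Accept from {q0, q1}.
        0   1  
>* q0   q0  q1 
 * q1   q1  q2 
   q2   q2  q2 
(> = start, * = accepting)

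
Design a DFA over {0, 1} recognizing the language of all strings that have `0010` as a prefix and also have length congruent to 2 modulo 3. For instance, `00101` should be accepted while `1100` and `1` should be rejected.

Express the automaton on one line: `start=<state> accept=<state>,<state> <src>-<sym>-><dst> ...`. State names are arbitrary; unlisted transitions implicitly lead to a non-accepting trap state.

Handle the two conditions separately and then intersect. The first has 6 states tracking whether the input so far still matches the prefix `0010`; the second has 3 states tracking the input length modulo 3. A product state is a pair (one from each), accepting exactly when both do.
10 states suffice.
        0   1  
>  s0   s1  s2 
   s1   s3  s4 
   s2   s4  s4 
   s3   s5  s6 
   s4   s5  s5 
   s5   s2  s2 
   s6   s7  s2 
   s7   s8  s8 
 * s8   s9  s9 
   s9   s7  s7 
(> = start, * = accepting)

start=s0 accept=s8 s0-0->s1 s0-1->s2 s1-0->s3 s1-1->s4 s2-0->s4 s2-1->s4 s3-0->s5 s3-1->s6 s4-0->s5 s4-1->s5 s5-0->s2 s5-1->s2 s6-0->s7 s6-1->s2 s7-0->s8 s7-1->s8 s8-0->s9 s8-1->s9 s9-0->s7 s9-1->s7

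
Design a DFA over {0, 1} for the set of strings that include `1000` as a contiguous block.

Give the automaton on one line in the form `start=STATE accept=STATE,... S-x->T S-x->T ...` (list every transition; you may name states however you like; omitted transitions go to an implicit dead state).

Track how much of `1000` has been matched so far: state q0 is no progress, q4 is the absorbing accept state reached once `1000` has occurred. Intermediate states record partial matches; on a mismatch, fall back to the longest reusable overlap.
A 5-state machine:
        0   1  
>  q0   q0  q1 
   q1   q2  q1 
   q2   q3  q1 
   q3   q4  q1 
 * q4   q4  q4 
(> = start, * = accepting)

start=q0 accept=q4 q0-0->q0 q0-1->q1 q1-0->q2 q1-1->q1 q2-0->q3 q2-1->q1 q3-0->q4 q3-1->q1 q4-0->q4 q4-1->q4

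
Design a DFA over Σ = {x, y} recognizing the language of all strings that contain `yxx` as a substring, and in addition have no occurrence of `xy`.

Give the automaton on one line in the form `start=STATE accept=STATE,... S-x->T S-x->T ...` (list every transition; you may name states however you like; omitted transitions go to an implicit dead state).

Run two small machines in parallel and take their product. One (4 states) tracks whether and how much of `yxx` has been seen; the other (3 states) tracks partial matches of the forbidden pattern `xy`. Each combined state is a pair, one component from each; accept when both components accept. Equivalent product states are then merged.
5 states suffice.
       x  y 
>  A   B  C 
   B   B  B 
   C   D  C 
   D   E  B 
 * E   E  B 
(> = start, * = accepting)

start=A accept=E A-x->B A-y->C B-x->B B-y->B C-x->D C-y->C D-x->E D-y->B E-x->E E-y->B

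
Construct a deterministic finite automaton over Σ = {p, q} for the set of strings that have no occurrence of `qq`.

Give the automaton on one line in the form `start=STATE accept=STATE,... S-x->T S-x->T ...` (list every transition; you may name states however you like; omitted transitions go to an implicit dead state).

start=s0 accept=s0,s1 s0-p->s0 s0-q->s1 s1-p->s0 s1-q->s2 s2-p->s2 s2-q->s2

This is the complement of 'contains `qq`'. Use the same substring-matching states — s0 through s2 holding how much of `qq` has just been matched — but flip the accepting set: everything except the trap s2 accepts.
3 states suffice.
        p   q  
>* s0   s0  s1 
 * s1   s0  s2 
   s2   s2  s2 
(> = start, * = accepting)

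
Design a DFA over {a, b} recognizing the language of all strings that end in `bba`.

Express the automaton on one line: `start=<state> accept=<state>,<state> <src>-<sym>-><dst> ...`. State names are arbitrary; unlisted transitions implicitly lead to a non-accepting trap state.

Remember how much of `bba` the current input suffix matches. State q0 means no match yet; q1 means the last symbol is `b`; q2 means the last 2 symbols are `bb`; q3 means the last 3 symbols are `bba`. Only q3 accepts. On a mismatch, fall back to the longest proper suffix that is still a prefix of `bba`.
4 states suffice.
        a   b  
>  q0   q0  q1 
   q1   q0  q2 
   q2   q3  q2 
 * q3   q0  q1 
(> = start, * = accepting)

start=q0 accept=q3 q0-a->q0 q0-b->q1 q1-a->q0 q1-b->q2 q2-a->q3 q2-b->q2 q3-a->q0 q3-b->q1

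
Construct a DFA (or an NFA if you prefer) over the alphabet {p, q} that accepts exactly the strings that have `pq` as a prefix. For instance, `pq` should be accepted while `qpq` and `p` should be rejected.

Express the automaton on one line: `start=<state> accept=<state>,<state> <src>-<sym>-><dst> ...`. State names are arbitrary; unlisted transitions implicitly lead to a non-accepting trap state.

start=S0 accept=S2 S0-p->S1 S0-q->S3 S1-p->S3 S1-q->S2 S2-p->S2 S2-q->S2 S3-p->S3 S3-q->S3

Walk along `pq` while the input agrees: from S0 take `p` to S1, and so on. Any deviation drops to the rejecting sink S3. Once S2 is reached the prefix is confirmed and every continuation is accepted.
With 4 states:
        p   q  
>  S0   S1  S3 
   S1   S3  S2 
 * S2   S2  S2 
   S3   S3  S3 
(> = start, * = accepting)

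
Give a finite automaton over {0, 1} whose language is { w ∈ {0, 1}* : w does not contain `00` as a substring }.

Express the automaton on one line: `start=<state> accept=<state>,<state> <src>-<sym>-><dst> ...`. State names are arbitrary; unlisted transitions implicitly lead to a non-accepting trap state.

This is the complement of 'contains `00`'. Use the same substring-matching states — q0 through q2 holding how much of `00` has just been matched — but flip the accepting set: everything except the trap q2 accepts.
A 3-state machine:
        0   1  
>* q0   q1  q0 
 * q1   q2  q0 
   q2   q2  q2 
(> = start, * = accepting)

start=q0 accept=q0,q1 q0-0->q1 q0-1->q0 q1-0->q2 q1-1->q0 q2-0->q2 q2-1->q2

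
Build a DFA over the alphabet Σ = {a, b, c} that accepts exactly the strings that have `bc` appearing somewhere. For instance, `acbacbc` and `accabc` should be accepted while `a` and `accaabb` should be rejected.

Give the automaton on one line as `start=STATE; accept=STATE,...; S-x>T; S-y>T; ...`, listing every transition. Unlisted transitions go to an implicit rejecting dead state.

States q0..q1 record the length of the longest prefix of `bc` that matches the current input suffix. Reaching q2 means `bc` has been seen, and we stay there forever. Accept from q2.
A 3-state machine:
        a   b   c  
>  q0   q0  q1  q0 
   q1   q0  q1  q2 
 * q2   q2  q2  q2 
(> = start, * = accepting)

start=q0; accept=q2; q0-a>q0; q0-b>q1; q0-c>q0; q1-a>q0; q1-b>q1; q1-c>q2; q2-a>q2; q2-b>q2; q2-c>q2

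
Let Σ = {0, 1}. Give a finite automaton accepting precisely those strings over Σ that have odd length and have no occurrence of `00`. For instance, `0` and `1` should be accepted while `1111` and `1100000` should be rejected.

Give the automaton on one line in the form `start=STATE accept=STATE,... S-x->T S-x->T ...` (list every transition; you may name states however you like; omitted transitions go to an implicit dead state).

Handle the two conditions separately and then intersect. One (2 states) tracks the input length modulo 2; the other (3 states) tracks partial matches of the forbidden pattern `00`. Each combined state is a pair, one component from each; accept when both components accept.
A 6-state machine:
       0  1 
>  A   B  C 
 * B   D  A 
 * C   E  A 
   D   F  F 
   E   F  C 
   F   D  D 
(> = start, * = accepting)

start=A accept=B,C A-0->B A-1->C B-0->D B-1->A C-0->E C-1->A D-0->F D-1->F E-0->F E-1->C F-0->D F-1->D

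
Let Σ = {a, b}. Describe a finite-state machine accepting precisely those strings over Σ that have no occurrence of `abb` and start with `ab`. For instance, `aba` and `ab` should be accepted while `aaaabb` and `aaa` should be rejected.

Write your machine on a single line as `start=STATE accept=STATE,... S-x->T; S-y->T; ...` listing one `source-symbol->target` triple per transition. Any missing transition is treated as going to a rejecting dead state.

start=q0; accept=q4,q6; q0-a->q1; q0-b->q2; q1-a->q3; q1-b->q4; q2-a->q3; q2-b->q2; q3-a->q3; q3-b->q5; q4-a->q6; q4-b->q7; q5-a->q3; q5-b->q8; q6-a->q6; q6-b->q4; q7-a->q7; q7-b->q7; q8-a->q8; q8-b->q8

Handle the two conditions separately and then intersect. The first has 4 states tracking partial matches of the forbidden pattern `abb`; the second has 4 states tracking whether the input so far still matches the prefix `ab`. A product state is a pair (one from each), accepting exactly when both do.
9 states suffice.
        a   b  
>  q0   q1  q2 
   q1   q3  q4 
   q2   q3  q2 
   q3   q3  q5 
 * q4   q6  q7 
   q5   q3  q8 
 * q6   q6  q4 
   q7   q7  q7 
   q8   q8  q8 
(> = start, * = accepting)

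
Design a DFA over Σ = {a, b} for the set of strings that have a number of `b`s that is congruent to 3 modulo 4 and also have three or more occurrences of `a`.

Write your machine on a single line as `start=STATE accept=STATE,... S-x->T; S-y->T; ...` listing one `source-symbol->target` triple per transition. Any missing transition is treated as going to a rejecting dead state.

start=q0; accept=q15; q0-a->q1; q0-b->q2; q1-a->q3; q1-b->q4; q2-a->q4; q2-b->q5; q3-a->q6; q3-b->q7; q4-a->q7; q4-b->q8; q5-a->q8; q5-b->q9; q6-a->q6; q6-b->q10; q7-a->q10; q7-b->q11; q8-a->q11; q8-b->q12; q9-a->q12; q9-b->q0; q10-a->q10; q10-b->q13; q11-a->q13; q11-b->q14; q12-a->q14; q12-b->q1; q13-a->q13; q13-b->q15; q14-a->q15; q14-b->q3; q15-a->q15; q15-b->q6

Build one automaton per condition and run them in lockstep. One (4 states) tracks the count of `b`s modulo 4; the other (5 states) tracks the count of `a`s, saturating at 4. Each combined state is a pair, one component from each; accept when both components accept. After merging equivalent states the machine shrinks.
A 16-state machine:
          a    b  
>  q0     q1   q2 
   q1     q3   q4 
   q2     q4   q5 
   q3     q6   q7 
   q4     q7   q8 
   q5     q8   q9 
   q6     q6  q10 
   q7    q10  q11 
   q8    q11  q12 
   q9    q12   q0 
   q10   q10  q13 
   q11   q13  q14 
   q12   q14   q1 
   q13   q13  q15 
   q14   q15   q3 
 * q15   q15   q6 
(> = start, * = accepting)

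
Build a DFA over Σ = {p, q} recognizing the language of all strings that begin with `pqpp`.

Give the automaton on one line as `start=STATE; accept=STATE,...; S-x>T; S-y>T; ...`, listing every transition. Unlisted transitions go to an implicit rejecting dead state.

start=s0; accept=s4; s0-p>s1; s0-q>s5; s1-p>s5; s1-q>s2; s2-p>s3; s2-q>s5; s3-p>s4; s3-q>s5; s4-p>s4; s4-q>s4; s5-p>s5; s5-q>s5

Walk along `pqpp` while the input agrees: from s0 take `p` to s1, and so on. Any deviation drops to the rejecting sink s5. Once s4 is reached the prefix is confirmed and every continuation is accepted.
        p   q  
>  s0   s1  s5 
   s1   s5  s2 
   s2   s3  s5 
   s3   s4  s5 
 * s4   s4  s4 
   s5   s5  s5 
(> = start, * = accepting)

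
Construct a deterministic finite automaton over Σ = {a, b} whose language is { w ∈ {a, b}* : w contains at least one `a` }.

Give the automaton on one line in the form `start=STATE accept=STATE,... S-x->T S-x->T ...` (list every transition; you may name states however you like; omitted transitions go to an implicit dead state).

start=S0 accept=S1,S2 S0-a->S1 S0-b->S0 S1-a->S2 S1-b->S1 S2-a->S2 S2-b->S2

Only the number of `a`s matters, and only up to 2. Make a chain S0 → S1 → S2 advanced by each `a` (with S2 absorbing); every other symbol self-loops. The accepting set is {S1, S2}.
3 states suffice.
        a   b  
>  S0   S1  S0 
 * S1   S2  S1 
 * S2   S2  S2 
(> = start, * = accepting)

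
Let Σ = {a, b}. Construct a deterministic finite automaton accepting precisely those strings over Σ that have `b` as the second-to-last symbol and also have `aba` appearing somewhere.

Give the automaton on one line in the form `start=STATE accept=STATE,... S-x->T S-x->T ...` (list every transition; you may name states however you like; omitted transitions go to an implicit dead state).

Build one automaton per condition and run them in lockstep. The first has 7 states tracking the last 2 symbols read; the second has 4 states tracking whether and how much of `aba` has been seen. A product state is a pair (one from each), accepting exactly when both do. Equivalent product states are then merged.
A 7-state machine:
        a   b  
>  S0   S1  S0 
   S1   S1  S2 
   S2   S3  S0 
 * S3   S4  S5 
   S4   S4  S5 
   S5   S3  S6 
 * S6   S3  S6 
(> = start, * = accepting)

start=S0 accept=S3,S6 S0-a->S1 S0-b->S0 S1-a->S1 S1-b->S2 S2-a->S3 S2-b->S0 S3-a->S4 S3-b->S5 S4-a->S4 S4-b->S5 S5-a->S3 S5-b->S6 S6-a->S3 S6-b->S6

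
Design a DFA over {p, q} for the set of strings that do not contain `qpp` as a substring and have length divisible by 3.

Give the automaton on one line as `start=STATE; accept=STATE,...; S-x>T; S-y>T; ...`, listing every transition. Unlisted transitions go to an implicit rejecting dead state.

Run two small machines in parallel and take their product. One (4 states) tracks partial matches of the forbidden pattern `qpp`; the other (3 states) tracks the input length modulo 3. Each combined state is a pair, one component from each; accept when both components accept.
12 states suffice.
       p  q 
>* A   B  C 
   B   D  E 
   C   F  E 
   D   A  G 
   E   H  G 
   F   I  G 
 * G   J  C 
 * H   K  C 
   I   K  K 
   J   L  E 
   K   L  L 
   L   I  I 
(> = start, * = accepting)

start=A; accept=A,G,H; A-p>B; A-q>C; B-p>D; B-q>E; C-p>F; C-q>E; D-p>A; D-q>G; E-p>H; E-q>G; F-p>I; F-q>G; G-p>J; G-q>C; H-p>K; H-q>C; I-p>K; I-q>K; J-p>L; J-q>E; K-p>L; K-q>L; L-p>I; L-q>I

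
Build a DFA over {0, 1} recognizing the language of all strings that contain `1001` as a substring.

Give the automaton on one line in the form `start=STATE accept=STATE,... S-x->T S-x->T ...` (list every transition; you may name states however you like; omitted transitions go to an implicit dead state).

start=S0 accept=S4 S0-0->S0 S0-1->S1 S1-0->S2 S1-1->S1 S2-0->S3 S2-1->S1 S3-0->S0 S3-1->S4 S4-0->S4 S4-1->S4

States S0..S3 record the length of the longest prefix of `1001` that matches the current input suffix. Reaching S4 means `1001` has been seen, and we stay there forever. Accept from S4.
5 states suffice.
        0   1  
>  S0   S0  S1 
   S1   S2  S1 
   S2   S3  S1 
   S3   S0  S4 
 * S4   S4  S4 
(> = start, * = accepting)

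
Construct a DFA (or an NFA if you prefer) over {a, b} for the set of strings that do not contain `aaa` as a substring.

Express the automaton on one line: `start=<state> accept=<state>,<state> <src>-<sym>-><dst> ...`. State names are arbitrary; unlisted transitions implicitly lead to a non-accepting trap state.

start=S0 accept=S0,S1,S2 S0-a->S1 S0-b->S0 S1-a->S2 S1-b->S0 S2-a->S3 S2-b->S0 S3-a->S3 S3-b->S3

Track partial matches of the forbidden pattern `aaa`. State S3 is a dead state reached once `aaa` has occurred; every other state accepts. S0 means no part of `aaa` is currently matched.
        a   b  
>* S0   S1  S0 
 * S1   S2  S0 
 * S2   S3  S0 
   S3   S3  S3 
(> = start, * = accepting)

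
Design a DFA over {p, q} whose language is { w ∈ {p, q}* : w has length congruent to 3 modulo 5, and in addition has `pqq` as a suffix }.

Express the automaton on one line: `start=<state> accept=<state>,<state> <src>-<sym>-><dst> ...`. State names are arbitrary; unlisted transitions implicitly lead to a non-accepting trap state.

start=s0 accept=s8 s0-p->s1 s0-q->s2 s1-p->s3 s1-q->s4 s2-p->s3 s2-q->s5 s3-p->s6 s3-q->s7 s4-p->s6 s4-q->s8 s5-p->s6 s5-q->s9 s6-p->s10 s6-q->s11 s7-p->s10 s7-q->s12 s8-p->s10 s8-q->s13 s9-p->s10 s9-q->s13 s10-p->s14 s10-q->s15 s11-p->s14 s11-q->s16 s12-p->s14 s12-q->s0 s13-p->s14 s13-q->s0 s14-p->s1 s14-q->s17 s15-p->s1 s15-q->s18 s16-p->s1 s16-q->s2 s17-p->s3 s17-q->s19 s18-p->s3 s18-q->s5 s19-p->s6 s19-q->s9

Run two small machines in parallel and take their product. The first has 5 states tracking the input length modulo 5; the second has 4 states tracking how much of the suffix `pqq` has currently been matched. A product state is a pair (one from each), accepting exactly when both do.
A 20-state machine:
          p    q  
>  s0     s1   s2 
   s1     s3   s4 
   s2     s3   s5 
   s3     s6   s7 
   s4     s6   s8 
   s5     s6   s9 
   s6    s10  s11 
   s7    s10  s12 
 * s8    s10  s13 
   s9    s10  s13 
   s10   s14  s15 
   s11   s14  s16 
   s12   s14   s0 
   s13   s14   s0 
   s14    s1  s17 
   s15    s1  s18 
   s16    s1   s2 
   s17    s3  s19 
   s18    s3   s5 
   s19    s6   s9 
(> = start, * = accepting)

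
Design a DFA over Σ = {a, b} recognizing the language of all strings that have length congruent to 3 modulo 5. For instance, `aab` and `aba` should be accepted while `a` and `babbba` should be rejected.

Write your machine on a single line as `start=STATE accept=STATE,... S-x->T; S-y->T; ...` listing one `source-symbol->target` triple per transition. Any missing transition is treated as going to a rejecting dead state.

start=S0; accept=S3; S0-a->S1; S0-b->S1; S1-a->S2; S1-b->S2; S2-a->S3; S2-b->S3; S3-a->S4; S3-b->S4; S4-a->S0; S4-b->S0

Count input length modulo 5: every symbol advances one step around the cycle S0 → S1 → S2 → S3 → S4 → S0. Accept at S3.
        a   b  
>  S0   S1  S1 
   S1   S2  S2 
   S2   S3  S3 
 * S3   S4  S4 
   S4   S0  S0 
(> = start, * = accepting)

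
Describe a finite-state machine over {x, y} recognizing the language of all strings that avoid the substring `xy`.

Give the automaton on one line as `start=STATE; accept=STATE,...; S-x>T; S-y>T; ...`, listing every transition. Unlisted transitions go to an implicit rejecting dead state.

Track partial matches of the forbidden pattern `xy`. State C is a dead state reached once `xy` has occurred; every other state accepts. A means no part of `xy` is currently matched.
3 states suffice.
       x  y 
>* A   B  A 
 * B   B  C 
   C   C  C 
(> = start, * = accepting)

start=A; accept=A,B; A-x>B; A-y>A; B-x>B; B-y>C; C-x>C; C-y>C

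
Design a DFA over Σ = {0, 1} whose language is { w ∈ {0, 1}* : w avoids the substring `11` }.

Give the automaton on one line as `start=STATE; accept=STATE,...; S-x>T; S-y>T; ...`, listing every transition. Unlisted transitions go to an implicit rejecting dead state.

start=s0; accept=s0,s1; s0-0>s0; s0-1>s1; s1-0>s0; s1-1>s2; s2-0>s2; s2-1>s2

This is the complement of 'contains `11`'. Use the same substring-matching states — s0 through s2 holding how much of `11` has just been matched — but flip the accepting set: everything except the trap s2 accepts.
With 3 states:
        0   1  
>* s0   s0  s1 
 * s1   s0  s2 
   s2   s2  s2 
(> = start, * = accepting)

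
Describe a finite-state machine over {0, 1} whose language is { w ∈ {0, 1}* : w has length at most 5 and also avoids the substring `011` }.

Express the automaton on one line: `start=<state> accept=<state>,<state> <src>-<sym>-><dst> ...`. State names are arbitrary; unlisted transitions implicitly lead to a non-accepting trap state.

start=s0 accept=s0,s1,s2,s3,s4,s5,s6,s7,s9,s10,s11,s12 s0-0->s1 s0-1->s2 s1-0->s3 s1-1->s4 s2-0->s3 s2-1->s5 s3-0->s6 s3-1->s7 s4-0->s6 s4-1->s8 s5-0->s6 s5-1->s9 s6-0->s10 s6-1->s11 s7-0->s10 s7-1->s8 s8-0->s8 s8-1->s8 s9-0->s10 s9-1->s10 s10-0->s12 s10-1->s12 s11-0->s12 s11-1->s8 s12-0->s8 s12-1->s8

Run two small machines in parallel and take their product. The first has 7 states tracking the input length, saturating at 6; the second has 4 states tracking partial matches of the forbidden pattern `011`. A product state is a pair (one from each), accepting exactly when both do. Minimizing collapses redundant product states.
With 13 states:
          0    1  
>* s0     s1   s2 
 * s1     s3   s4 
 * s2     s3   s5 
 * s3     s6   s7 
 * s4     s6   s8 
 * s5     s6   s9 
 * s6    s10  s11 
 * s7    s10   s8 
   s8     s8   s8 
 * s9    s10  s10 
 * s10   s12  s12 
 * s11   s12   s8 
 * s12    s8   s8 
(> = start, * = accepting)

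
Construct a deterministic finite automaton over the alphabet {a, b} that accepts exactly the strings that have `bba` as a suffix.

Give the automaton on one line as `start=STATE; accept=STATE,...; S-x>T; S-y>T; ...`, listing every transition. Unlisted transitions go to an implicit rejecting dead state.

Remember how much of `bba` the current input suffix matches. State s0 means no match yet; s1 means the last symbol is `b`; s2 means the last 2 symbols are `bb`; s3 means the last 3 symbols are `bba`. Only s3 accepts. On a mismatch, fall back to the longest proper suffix that is still a prefix of `bba`.
        a   b  
>  s0   s0  s1 
   s1   s0  s2 
   s2   s3  s2 
 * s3   s0  s1 
(> = start, * = accepting)

start=s0; accept=s3; s0-a>s0; s0-b>s1; s1-a>s0; s1-b>s2; s2-a>s3; s2-b>s2; s3-a>s0; s3-b>s1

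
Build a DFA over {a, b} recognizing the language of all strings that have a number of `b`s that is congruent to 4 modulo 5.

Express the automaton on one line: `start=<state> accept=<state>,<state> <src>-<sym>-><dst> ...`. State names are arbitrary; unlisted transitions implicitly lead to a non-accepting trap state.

Keep the running count of `b`s modulo 5: each `b` advances along the cycle s0 → s1 → s2 → s3 → s4 → s0 while other symbols loop. Accept at s4.
With 5 states:
        a   b  
>  s0   s0  s1 
   s1   s1  s2 
   s2   s2  s3 
   s3   s3  s4 
 * s4   s4  s0 
(> = start, * = accepting)

start=s0 accept=s4 s0-a->s0 s0-b->s1 s1-a->s1 s1-b->s2 s2-a->s2 s2-b->s3 s3-a->s3 s3-b->s4 s4-a->s4 s4-b->s0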